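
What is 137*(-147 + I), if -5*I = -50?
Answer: -18769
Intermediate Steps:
I = 10 (I = -⅕*(-50) = 10)
137*(-147 + I) = 137*(-147 + 10) = 137*(-137) = -18769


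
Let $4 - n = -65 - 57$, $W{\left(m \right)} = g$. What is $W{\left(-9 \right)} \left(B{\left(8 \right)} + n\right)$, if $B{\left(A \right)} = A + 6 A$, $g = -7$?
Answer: $-1274$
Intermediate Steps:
$W{\left(m \right)} = -7$
$B{\left(A \right)} = 7 A$
$n = 126$ ($n = 4 - \left(-65 - 57\right) = 4 - -122 = 4 + 122 = 126$)
$W{\left(-9 \right)} \left(B{\left(8 \right)} + n\right) = - 7 \left(7 \cdot 8 + 126\right) = - 7 \left(56 + 126\right) = \left(-7\right) 182 = -1274$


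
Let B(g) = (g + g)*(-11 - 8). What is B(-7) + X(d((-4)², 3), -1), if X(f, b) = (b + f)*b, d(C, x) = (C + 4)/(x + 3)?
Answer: 791/3 ≈ 263.67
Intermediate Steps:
d(C, x) = (4 + C)/(3 + x)
X(f, b) = b*(b + f)
B(g) = -38*g (B(g) = (2*g)*(-19) = -38*g)
B(-7) + X(d((-4)², 3), -1) = -38*(-7) - (-1 + (4 + (-4)²)/(3 + 3)) = 266 - (-1 + (4 + 16)/6) = 266 - (-1 + (⅙)*20) = 266 - (-1 + 10/3) = 266 - 1*7/3 = 266 - 7/3 = 791/3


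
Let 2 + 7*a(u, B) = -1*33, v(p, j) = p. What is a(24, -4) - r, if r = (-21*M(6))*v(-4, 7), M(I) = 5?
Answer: -425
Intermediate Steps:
a(u, B) = -5 (a(u, B) = -2/7 + (-1*33)/7 = -2/7 + (⅐)*(-33) = -2/7 - 33/7 = -5)
r = 420 (r = -21*5*(-4) = -105*(-4) = 420)
a(24, -4) - r = -5 - 1*420 = -5 - 420 = -425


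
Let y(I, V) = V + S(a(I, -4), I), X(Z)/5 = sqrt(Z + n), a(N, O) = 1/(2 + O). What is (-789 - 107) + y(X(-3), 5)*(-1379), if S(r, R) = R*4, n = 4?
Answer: -35371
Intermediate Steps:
X(Z) = 5*sqrt(4 + Z) (X(Z) = 5*sqrt(Z + 4) = 5*sqrt(4 + Z))
S(r, R) = 4*R
y(I, V) = V + 4*I
(-789 - 107) + y(X(-3), 5)*(-1379) = (-789 - 107) + (5 + 4*(5*sqrt(4 - 3)))*(-1379) = -896 + (5 + 4*(5*sqrt(1)))*(-1379) = -896 + (5 + 4*(5*1))*(-1379) = -896 + (5 + 4*5)*(-1379) = -896 + (5 + 20)*(-1379) = -896 + 25*(-1379) = -896 - 34475 = -35371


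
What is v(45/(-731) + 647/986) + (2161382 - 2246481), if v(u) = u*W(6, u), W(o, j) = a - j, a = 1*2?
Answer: -529313645649/6220036 ≈ -85098.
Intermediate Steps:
a = 2
W(o, j) = 2 - j
v(u) = u*(2 - u)
v(45/(-731) + 647/986) + (2161382 - 2246481) = (45/(-731) + 647/986)*(2 - (45/(-731) + 647/986)) + (2161382 - 2246481) = (45*(-1/731) + 647*(1/986))*(2 - (45*(-1/731) + 647*(1/986))) - 85099 = (-45/731 + 647/986)*(2 - (-45/731 + 647/986)) - 85099 = 1483*(2 - 1*1483/2494)/2494 - 85099 = 1483*(2 - 1483/2494)/2494 - 85099 = (1483/2494)*(3505/2494) - 85099 = 5197915/6220036 - 85099 = -529313645649/6220036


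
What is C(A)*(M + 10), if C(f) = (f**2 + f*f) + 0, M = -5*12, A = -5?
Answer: -2500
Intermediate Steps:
M = -60
C(f) = 2*f**2 (C(f) = (f**2 + f**2) + 0 = 2*f**2 + 0 = 2*f**2)
C(A)*(M + 10) = (2*(-5)**2)*(-60 + 10) = (2*25)*(-50) = 50*(-50) = -2500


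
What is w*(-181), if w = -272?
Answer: 49232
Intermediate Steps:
w*(-181) = -272*(-181) = 49232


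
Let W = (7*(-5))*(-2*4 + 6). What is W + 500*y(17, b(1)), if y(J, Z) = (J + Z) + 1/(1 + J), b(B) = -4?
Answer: 59380/9 ≈ 6597.8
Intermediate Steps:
y(J, Z) = J + Z + 1/(1 + J)
W = 70 (W = -35*(-8 + 6) = -35*(-2) = 70)
W + 500*y(17, b(1)) = 70 + 500*((1 + 17 - 4 + 17**2 + 17*(-4))/(1 + 17)) = 70 + 500*((1 + 17 - 4 + 289 - 68)/18) = 70 + 500*((1/18)*235) = 70 + 500*(235/18) = 70 + 58750/9 = 59380/9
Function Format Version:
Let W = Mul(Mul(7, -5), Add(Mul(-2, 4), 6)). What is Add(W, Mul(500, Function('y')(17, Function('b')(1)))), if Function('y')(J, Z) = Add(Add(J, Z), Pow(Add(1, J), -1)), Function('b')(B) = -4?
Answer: Rational(59380, 9) ≈ 6597.8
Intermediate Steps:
Function('y')(J, Z) = Add(J, Z, Pow(Add(1, J), -1))
W = 70 (W = Mul(-35, Add(-8, 6)) = Mul(-35, -2) = 70)
Add(W, Mul(500, Function('y')(17, Function('b')(1)))) = Add(70, Mul(500, Mul(Pow(Add(1, 17), -1), Add(1, 17, -4, Pow(17, 2), Mul(17, -4))))) = Add(70, Mul(500, Mul(Pow(18, -1), Add(1, 17, -4, 289, -68)))) = Add(70, Mul(500, Mul(Rational(1, 18), 235))) = Add(70, Mul(500, Rational(235, 18))) = Add(70, Rational(58750, 9)) = Rational(59380, 9)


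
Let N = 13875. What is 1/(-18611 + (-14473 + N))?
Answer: -1/19209 ≈ -5.2059e-5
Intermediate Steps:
1/(-18611 + (-14473 + N)) = 1/(-18611 + (-14473 + 13875)) = 1/(-18611 - 598) = 1/(-19209) = -1/19209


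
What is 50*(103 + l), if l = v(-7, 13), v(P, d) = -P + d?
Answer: 6150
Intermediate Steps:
v(P, d) = d - P
l = 20 (l = 13 - 1*(-7) = 13 + 7 = 20)
50*(103 + l) = 50*(103 + 20) = 50*123 = 6150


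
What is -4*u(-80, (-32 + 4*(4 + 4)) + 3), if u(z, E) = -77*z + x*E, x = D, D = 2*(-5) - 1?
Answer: -24508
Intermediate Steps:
D = -11 (D = -10 - 1 = -11)
x = -11
u(z, E) = -77*z - 11*E
-4*u(-80, (-32 + 4*(4 + 4)) + 3) = -4*(-77*(-80) - 11*((-32 + 4*(4 + 4)) + 3)) = -4*(6160 - 11*((-32 + 4*8) + 3)) = -4*(6160 - 11*((-32 + 32) + 3)) = -4*(6160 - 11*(0 + 3)) = -4*(6160 - 11*3) = -4*(6160 - 33) = -4*6127 = -24508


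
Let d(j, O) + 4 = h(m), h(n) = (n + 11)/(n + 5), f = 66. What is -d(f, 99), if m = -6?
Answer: 9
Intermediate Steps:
h(n) = (11 + n)/(5 + n)
d(j, O) = -9 (d(j, O) = -4 + (11 - 6)/(5 - 6) = -4 + 5/(-1) = -4 - 1*5 = -4 - 5 = -9)
-d(f, 99) = -1*(-9) = 9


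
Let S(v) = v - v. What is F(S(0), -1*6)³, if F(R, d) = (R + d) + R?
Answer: -216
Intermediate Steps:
S(v) = 0
F(R, d) = d + 2*R
F(S(0), -1*6)³ = (-1*6 + 2*0)³ = (-6 + 0)³ = (-6)³ = -216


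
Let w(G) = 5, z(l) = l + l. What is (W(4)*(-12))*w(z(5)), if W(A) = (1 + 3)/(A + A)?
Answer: -30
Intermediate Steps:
W(A) = 2/A (W(A) = 4/((2*A)) = 4*(1/(2*A)) = 2/A)
z(l) = 2*l
(W(4)*(-12))*w(z(5)) = ((2/4)*(-12))*5 = ((2*(1/4))*(-12))*5 = ((1/2)*(-12))*5 = -6*5 = -30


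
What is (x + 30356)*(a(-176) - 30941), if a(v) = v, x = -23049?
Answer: -227371919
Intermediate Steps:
(x + 30356)*(a(-176) - 30941) = (-23049 + 30356)*(-176 - 30941) = 7307*(-31117) = -227371919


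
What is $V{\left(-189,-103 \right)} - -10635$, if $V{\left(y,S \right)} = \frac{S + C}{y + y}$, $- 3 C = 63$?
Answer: $\frac{2010077}{189} \approx 10635.0$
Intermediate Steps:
$C = -21$ ($C = \left(- \frac{1}{3}\right) 63 = -21$)
$V{\left(y,S \right)} = \frac{-21 + S}{2 y}$ ($V{\left(y,S \right)} = \frac{S - 21}{y + y} = \frac{-21 + S}{2 y}$)
$V{\left(-189,-103 \right)} - -10635 = \frac{-21 - 103}{2 \left(-189\right)} - -10635 = \frac{1}{2} \left(- \frac{1}{189}\right) \left(-124\right) + 10635 = \frac{62}{189} + 10635 = \frac{2010077}{189}$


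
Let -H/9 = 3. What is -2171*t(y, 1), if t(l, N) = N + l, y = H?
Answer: 56446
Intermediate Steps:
H = -27 (H = -9*3 = -27)
y = -27
-2171*t(y, 1) = -2171*(1 - 27) = -2171*(-26) = 56446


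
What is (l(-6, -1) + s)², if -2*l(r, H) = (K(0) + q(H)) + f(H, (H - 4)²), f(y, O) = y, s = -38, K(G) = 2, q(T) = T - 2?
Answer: 1369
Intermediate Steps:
q(T) = -2 + T
l(r, H) = -H (l(r, H) = -((2 + (-2 + H)) + H)/2 = -(H + H)/2 = -H)
(l(-6, -1) + s)² = (-1*(-1) - 38)² = (1 - 38)² = (-37)² = 1369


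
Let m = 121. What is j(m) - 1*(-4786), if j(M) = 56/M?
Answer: 579162/121 ≈ 4786.5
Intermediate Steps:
j(m) - 1*(-4786) = 56/121 - 1*(-4786) = 56*(1/121) + 4786 = 56/121 + 4786 = 579162/121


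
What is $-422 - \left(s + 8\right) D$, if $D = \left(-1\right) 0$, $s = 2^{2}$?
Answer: $-422$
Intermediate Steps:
$s = 4$
$D = 0$
$-422 - \left(s + 8\right) D = -422 - \left(4 + 8\right) 0 = -422 - 12 \cdot 0 = -422 - 0 = -422 + 0 = -422$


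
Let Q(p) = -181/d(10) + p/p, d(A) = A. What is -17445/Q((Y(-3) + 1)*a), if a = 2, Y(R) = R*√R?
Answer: 58150/57 ≈ 1020.2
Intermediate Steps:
Y(R) = R^(3/2)
Q(p) = -171/10 (Q(p) = -181/10 + p/p = -181*⅒ + 1 = -181/10 + 1 = -171/10)
-17445/Q((Y(-3) + 1)*a) = -17445/(-171/10) = -17445*(-10/171) = 58150/57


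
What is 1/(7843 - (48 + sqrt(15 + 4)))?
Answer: 7795/60762006 + sqrt(19)/60762006 ≈ 0.00012836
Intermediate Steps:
1/(7843 - (48 + sqrt(15 + 4))) = 1/(7843 - (48 + sqrt(19))) = 1/(7843 + (-48 - sqrt(19))) = 1/(7795 - sqrt(19))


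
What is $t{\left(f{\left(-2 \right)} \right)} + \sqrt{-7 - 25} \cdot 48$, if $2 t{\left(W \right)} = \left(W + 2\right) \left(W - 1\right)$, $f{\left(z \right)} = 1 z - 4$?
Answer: $14 + 192 i \sqrt{2} \approx 14.0 + 271.53 i$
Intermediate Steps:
$f{\left(z \right)} = -4 + z$ ($f{\left(z \right)} = z - 4 = -4 + z$)
$t{\left(W \right)} = \frac{\left(-1 + W\right) \left(2 + W\right)}{2}$ ($t{\left(W \right)} = \frac{\left(W + 2\right) \left(W - 1\right)}{2} = \frac{\left(2 + W\right) \left(-1 + W\right)}{2} = \frac{\left(-1 + W\right) \left(2 + W\right)}{2}$)
$t{\left(f{\left(-2 \right)} \right)} + \sqrt{-7 - 25} \cdot 48 = \left(-1 + \frac{-4 - 2}{2} + \frac{\left(-4 - 2\right)^{2}}{2}\right) + \sqrt{-7 - 25} \cdot 48 = \left(-1 + \frac{1}{2} \left(-6\right) + \frac{\left(-6\right)^{2}}{2}\right) + \sqrt{-32} \cdot 48 = \left(-1 - 3 + \frac{1}{2} \cdot 36\right) + 4 i \sqrt{2} \cdot 48 = \left(-1 - 3 + 18\right) + 192 i \sqrt{2} = 14 + 192 i \sqrt{2}$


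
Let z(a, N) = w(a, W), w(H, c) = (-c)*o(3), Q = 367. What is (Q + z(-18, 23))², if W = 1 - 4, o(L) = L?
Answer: 141376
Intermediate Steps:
W = -3
w(H, c) = -3*c (w(H, c) = -c*3 = -3*c)
z(a, N) = 9 (z(a, N) = -3*(-3) = 9)
(Q + z(-18, 23))² = (367 + 9)² = 376² = 141376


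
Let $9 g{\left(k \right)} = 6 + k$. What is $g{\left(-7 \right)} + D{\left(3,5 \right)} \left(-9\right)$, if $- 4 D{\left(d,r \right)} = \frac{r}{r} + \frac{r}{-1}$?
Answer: $- \frac{82}{9} \approx -9.1111$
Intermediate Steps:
$g{\left(k \right)} = \frac{2}{3} + \frac{k}{9}$ ($g{\left(k \right)} = \frac{6 + k}{9} = \frac{2}{3} + \frac{k}{9}$)
$D{\left(d,r \right)} = - \frac{1}{4} + \frac{r}{4}$ ($D{\left(d,r \right)} = - \frac{\frac{r}{r} + \frac{r}{-1}}{4} = - \frac{1 + r \left(-1\right)}{4} = - \frac{1 - r}{4} = - \frac{1}{4} + \frac{r}{4}$)
$g{\left(-7 \right)} + D{\left(3,5 \right)} \left(-9\right) = \left(\frac{2}{3} + \frac{1}{9} \left(-7\right)\right) + \left(- \frac{1}{4} + \frac{1}{4} \cdot 5\right) \left(-9\right) = \left(\frac{2}{3} - \frac{7}{9}\right) + \left(- \frac{1}{4} + \frac{5}{4}\right) \left(-9\right) = - \frac{1}{9} + 1 \left(-9\right) = - \frac{1}{9} - 9 = - \frac{82}{9}$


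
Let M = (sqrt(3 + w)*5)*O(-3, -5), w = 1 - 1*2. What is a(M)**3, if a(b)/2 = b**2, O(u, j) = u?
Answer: 729000000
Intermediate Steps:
w = -1 (w = 1 - 2 = -1)
M = -15*sqrt(2) (M = (sqrt(3 - 1)*5)*(-3) = (sqrt(2)*5)*(-3) = (5*sqrt(2))*(-3) = -15*sqrt(2) ≈ -21.213)
a(b) = 2*b**2
a(M)**3 = (2*(-15*sqrt(2))**2)**3 = (2*450)**3 = 900**3 = 729000000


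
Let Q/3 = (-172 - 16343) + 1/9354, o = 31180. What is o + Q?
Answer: -57262069/3118 ≈ -18365.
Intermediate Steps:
Q = -154481309/3118 (Q = 3*((-172 - 16343) + 1/9354) = 3*(-16515 + 1/9354) = 3*(-154481309/9354) = -154481309/3118 ≈ -49545.)
o + Q = 31180 - 154481309/3118 = -57262069/3118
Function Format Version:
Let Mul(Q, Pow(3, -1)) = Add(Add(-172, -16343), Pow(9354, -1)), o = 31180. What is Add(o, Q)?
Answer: Rational(-57262069, 3118) ≈ -18365.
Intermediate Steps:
Q = Rational(-154481309, 3118) (Q = Mul(3, Add(Add(-172, -16343), Pow(9354, -1))) = Mul(3, Add(-16515, Rational(1, 9354))) = Mul(3, Rational(-154481309, 9354)) = Rational(-154481309, 3118) ≈ -49545.)
Add(o, Q) = Add(31180, Rational(-154481309, 3118)) = Rational(-57262069, 3118)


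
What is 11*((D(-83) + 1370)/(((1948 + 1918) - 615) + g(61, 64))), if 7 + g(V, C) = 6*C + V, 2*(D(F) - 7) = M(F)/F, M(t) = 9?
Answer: 2514303/612374 ≈ 4.1058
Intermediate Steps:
D(F) = 7 + 9/(2*F) (D(F) = 7 + (9/F)/2 = 7 + 9/(2*F))
g(V, C) = -7 + V + 6*C (g(V, C) = -7 + (6*C + V) = -7 + (V + 6*C) = -7 + V + 6*C)
11*((D(-83) + 1370)/(((1948 + 1918) - 615) + g(61, 64))) = 11*(((7 + (9/2)/(-83)) + 1370)/(((1948 + 1918) - 615) + (-7 + 61 + 6*64))) = 11*(((7 + (9/2)*(-1/83)) + 1370)/((3866 - 615) + (-7 + 61 + 384))) = 11*(((7 - 9/166) + 1370)/(3251 + 438)) = 11*((1153/166 + 1370)/3689) = 11*((228573/166)*(1/3689)) = 11*(228573/612374) = 2514303/612374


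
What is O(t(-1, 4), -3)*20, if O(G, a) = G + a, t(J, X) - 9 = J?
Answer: 100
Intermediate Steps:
t(J, X) = 9 + J
O(t(-1, 4), -3)*20 = ((9 - 1) - 3)*20 = (8 - 3)*20 = 5*20 = 100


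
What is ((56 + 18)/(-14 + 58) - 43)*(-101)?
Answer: 91809/22 ≈ 4173.1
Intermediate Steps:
((56 + 18)/(-14 + 58) - 43)*(-101) = (74/44 - 43)*(-101) = (74*(1/44) - 43)*(-101) = (37/22 - 43)*(-101) = -909/22*(-101) = 91809/22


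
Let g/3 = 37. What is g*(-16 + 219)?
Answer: 22533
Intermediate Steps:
g = 111 (g = 3*37 = 111)
g*(-16 + 219) = 111*(-16 + 219) = 111*203 = 22533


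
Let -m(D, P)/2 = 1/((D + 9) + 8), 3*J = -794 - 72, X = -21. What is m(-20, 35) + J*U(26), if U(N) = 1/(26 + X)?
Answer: -856/15 ≈ -57.067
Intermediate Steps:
U(N) = 1/5 (U(N) = 1/(26 - 21) = 1/5)
J = -866/3 (J = (-794 - 72)/3 = (1/3)*(-866) = -866/3 ≈ -288.67)
m(D, P) = -2/(17 + D) (m(D, P) = -2/((D + 9) + 8) = -2/((9 + D) + 8) = -2/(17 + D))
m(-20, 35) + J*U(26) = -2/(17 - 20) - 866/3*1/5 = -2/(-3) - 866/15 = -2*(-1/3) - 866/15 = 2/3 - 866/15 = -856/15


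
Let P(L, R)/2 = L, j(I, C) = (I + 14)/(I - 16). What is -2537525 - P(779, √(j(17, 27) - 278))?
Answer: -2539083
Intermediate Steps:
j(I, C) = (14 + I)/(-16 + I)
P(L, R) = 2*L
-2537525 - P(779, √(j(17, 27) - 278)) = -2537525 - 2*779 = -2537525 - 1*1558 = -2537525 - 1558 = -2539083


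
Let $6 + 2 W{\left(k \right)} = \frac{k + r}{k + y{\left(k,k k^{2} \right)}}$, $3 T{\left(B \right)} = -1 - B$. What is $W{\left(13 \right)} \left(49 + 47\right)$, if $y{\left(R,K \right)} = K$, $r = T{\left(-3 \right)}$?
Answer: $- \frac{317912}{1105} \approx -287.7$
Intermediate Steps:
$T{\left(B \right)} = - \frac{1}{3} - \frac{B}{3}$ ($T{\left(B \right)} = \frac{-1 - B}{3} = - \frac{1}{3} - \frac{B}{3}$)
$r = \frac{2}{3}$ ($r = - \frac{1}{3} - -1 = - \frac{1}{3} + 1 = \frac{2}{3} \approx 0.66667$)
$W{\left(k \right)} = -3 + \frac{\frac{2}{3} + k}{2 \left(k + k^{3}\right)}$ ($W{\left(k \right)} = -3 + \frac{\left(k + \frac{2}{3}\right) \frac{1}{k + k k^{2}}}{2} = -3 + \frac{\left(\frac{2}{3} + k\right) \frac{1}{k + k^{3}}}{2} = -3 + \frac{\frac{1}{k + k^{3}} \left(\frac{2}{3} + k\right)}{2} = -3 + \frac{\frac{2}{3} + k}{2 \left(k + k^{3}\right)}$)
$W{\left(13 \right)} \left(49 + 47\right) = \frac{2 - 18 \cdot 13^{3} - 195}{6 \cdot 13 \left(1 + 13^{2}\right)} \left(49 + 47\right) = \frac{1}{6} \cdot \frac{1}{13} \frac{1}{1 + 169} \left(2 - 39546 - 195\right) 96 = \frac{1}{6} \cdot \frac{1}{13} \cdot \frac{1}{170} \left(2 - 39546 - 195\right) 96 = \frac{1}{6} \cdot \frac{1}{13} \cdot \frac{1}{170} \left(-39739\right) 96 = \left(- \frac{39739}{13260}\right) 96 = - \frac{317912}{1105}$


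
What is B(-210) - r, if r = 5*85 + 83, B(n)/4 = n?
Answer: -1348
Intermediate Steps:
B(n) = 4*n
r = 508 (r = 425 + 83 = 508)
B(-210) - r = 4*(-210) - 1*508 = -840 - 508 = -1348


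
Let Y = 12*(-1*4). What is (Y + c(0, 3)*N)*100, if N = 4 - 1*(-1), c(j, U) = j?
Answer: -4800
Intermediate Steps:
N = 5 (N = 4 + 1 = 5)
Y = -48 (Y = 12*(-4) = -48)
(Y + c(0, 3)*N)*100 = (-48 + 0*5)*100 = (-48 + 0)*100 = -48*100 = -4800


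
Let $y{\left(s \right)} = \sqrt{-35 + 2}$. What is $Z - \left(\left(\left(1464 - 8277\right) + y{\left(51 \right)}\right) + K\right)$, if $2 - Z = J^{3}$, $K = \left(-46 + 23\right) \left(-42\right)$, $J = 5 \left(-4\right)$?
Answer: $13849 - i \sqrt{33} \approx 13849.0 - 5.7446 i$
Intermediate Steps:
$J = -20$
$K = 966$ ($K = \left(-23\right) \left(-42\right) = 966$)
$Z = 8002$ ($Z = 2 - \left(-20\right)^{3} = 2 - -8000 = 2 + 8000 = 8002$)
$y{\left(s \right)} = i \sqrt{33}$ ($y{\left(s \right)} = \sqrt{-33} = i \sqrt{33}$)
$Z - \left(\left(\left(1464 - 8277\right) + y{\left(51 \right)}\right) + K\right) = 8002 - \left(\left(\left(1464 - 8277\right) + i \sqrt{33}\right) + 966\right) = 8002 - \left(\left(-6813 + i \sqrt{33}\right) + 966\right) = 8002 - \left(-5847 + i \sqrt{33}\right) = 8002 + \left(5847 - i \sqrt{33}\right) = 13849 - i \sqrt{33}$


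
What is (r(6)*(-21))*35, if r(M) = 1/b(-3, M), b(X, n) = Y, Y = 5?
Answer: -147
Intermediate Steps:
b(X, n) = 5
r(M) = ⅕ (r(M) = 1/5 = ⅕)
(r(6)*(-21))*35 = ((⅕)*(-21))*35 = -21/5*35 = -147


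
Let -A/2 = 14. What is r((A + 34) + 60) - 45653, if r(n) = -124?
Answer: -45777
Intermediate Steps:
A = -28 (A = -2*14 = -28)
r((A + 34) + 60) - 45653 = -124 - 45653 = -45777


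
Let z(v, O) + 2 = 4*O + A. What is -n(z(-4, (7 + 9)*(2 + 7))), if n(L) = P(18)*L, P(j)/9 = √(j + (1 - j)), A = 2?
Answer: -5184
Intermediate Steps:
P(j) = 9 (P(j) = 9*√(j + (1 - j)) = 9*√1 = 9*1 = 9)
z(v, O) = 4*O (z(v, O) = -2 + (4*O + 2) = -2 + (2 + 4*O) = 4*O)
n(L) = 9*L
-n(z(-4, (7 + 9)*(2 + 7))) = -9*4*((7 + 9)*(2 + 7)) = -9*4*(16*9) = -9*4*144 = -9*576 = -1*5184 = -5184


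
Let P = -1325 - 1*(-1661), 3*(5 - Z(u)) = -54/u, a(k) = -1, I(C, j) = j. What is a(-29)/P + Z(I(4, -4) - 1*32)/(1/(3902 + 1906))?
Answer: 8781695/336 ≈ 26136.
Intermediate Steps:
Z(u) = 5 + 18/u (Z(u) = 5 - (-18)/u = 5 + 18/u)
P = 336 (P = -1325 + 1661 = 336)
a(-29)/P + Z(I(4, -4) - 1*32)/(1/(3902 + 1906)) = -1/336 + (5 + 18/(-4 - 1*32))/(1/(3902 + 1906)) = -1*1/336 + (5 + 18/(-4 - 32))/(1/5808) = -1/336 + (5 + 18/(-36))/(1/5808) = -1/336 + (5 + 18*(-1/36))*5808 = -1/336 + (5 - ½)*5808 = -1/336 + (9/2)*5808 = -1/336 + 26136 = 8781695/336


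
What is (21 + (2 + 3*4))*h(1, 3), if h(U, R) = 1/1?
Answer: 35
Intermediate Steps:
h(U, R) = 1
(21 + (2 + 3*4))*h(1, 3) = (21 + (2 + 3*4))*1 = (21 + (2 + 12))*1 = (21 + 14)*1 = 35*1 = 35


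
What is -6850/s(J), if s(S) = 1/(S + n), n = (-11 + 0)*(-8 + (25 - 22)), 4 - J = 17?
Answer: -287700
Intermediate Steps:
J = -13 (J = 4 - 1*17 = 4 - 17 = -13)
n = 55 (n = -11*(-8 + 3) = -11*(-5) = 55)
s(S) = 1/(55 + S) (s(S) = 1/(S + 55) = 1/(55 + S))
-6850/s(J) = -6850/(1/(55 - 13)) = -6850/(1/42) = -6850/1/42 = -6850*42 = -287700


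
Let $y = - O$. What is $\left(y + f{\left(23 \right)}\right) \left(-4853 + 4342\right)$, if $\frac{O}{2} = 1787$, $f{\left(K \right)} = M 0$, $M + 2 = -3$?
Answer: $1826314$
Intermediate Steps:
$M = -5$ ($M = -2 - 3 = -5$)
$f{\left(K \right)} = 0$ ($f{\left(K \right)} = \left(-5\right) 0 = 0$)
$O = 3574$ ($O = 2 \cdot 1787 = 3574$)
$y = -3574$ ($y = \left(-1\right) 3574 = -3574$)
$\left(y + f{\left(23 \right)}\right) \left(-4853 + 4342\right) = \left(-3574 + 0\right) \left(-4853 + 4342\right) = \left(-3574\right) \left(-511\right) = 1826314$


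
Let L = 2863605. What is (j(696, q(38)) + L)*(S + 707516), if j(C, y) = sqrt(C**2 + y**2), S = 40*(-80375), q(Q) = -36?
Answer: -7180443719820 - 30089808*sqrt(3373) ≈ -7.1822e+12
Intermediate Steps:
S = -3215000
(j(696, q(38)) + L)*(S + 707516) = (sqrt(696**2 + (-36)**2) + 2863605)*(-3215000 + 707516) = (sqrt(484416 + 1296) + 2863605)*(-2507484) = (sqrt(485712) + 2863605)*(-2507484) = (12*sqrt(3373) + 2863605)*(-2507484) = (2863605 + 12*sqrt(3373))*(-2507484) = -7180443719820 - 30089808*sqrt(3373)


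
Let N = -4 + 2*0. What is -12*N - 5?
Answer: 43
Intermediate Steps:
N = -4 (N = -4 + 0 = -4)
-12*N - 5 = -12*(-4) - 5 = 48 - 5 = 43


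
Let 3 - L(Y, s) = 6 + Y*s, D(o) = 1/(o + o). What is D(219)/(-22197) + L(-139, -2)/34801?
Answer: -2731997167/338345275086 ≈ -0.0080746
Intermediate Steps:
D(o) = 1/(2*o)
L(Y, s) = -3 - Y*s (L(Y, s) = 3 - (6 + Y*s) = 3 + (-6 - Y*s) = -3 - Y*s)
D(219)/(-22197) + L(-139, -2)/34801 = ((1/2)/219)/(-22197) + (-3 - 1*(-139)*(-2))/34801 = ((1/2)*(1/219))*(-1/22197) + (-3 - 278)*(1/34801) = (1/438)*(-1/22197) - 281*1/34801 = -1/9722286 - 281/34801 = -2731997167/338345275086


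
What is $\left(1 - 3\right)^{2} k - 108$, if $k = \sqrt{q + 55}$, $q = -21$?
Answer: $-108 + 4 \sqrt{34} \approx -84.676$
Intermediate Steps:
$k = \sqrt{34}$ ($k = \sqrt{-21 + 55} = \sqrt{34} \approx 5.8309$)
$\left(1 - 3\right)^{2} k - 108 = \left(1 - 3\right)^{2} \sqrt{34} - 108 = \left(-2\right)^{2} \sqrt{34} - 108 = 4 \sqrt{34} - 108 = -108 + 4 \sqrt{34}$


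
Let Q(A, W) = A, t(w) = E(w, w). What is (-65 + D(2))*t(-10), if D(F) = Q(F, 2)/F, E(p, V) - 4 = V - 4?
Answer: 640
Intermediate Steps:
E(p, V) = V (E(p, V) = 4 + (V - 4) = 4 + (-4 + V) = V)
t(w) = w
D(F) = 1 (D(F) = F/F = 1)
(-65 + D(2))*t(-10) = (-65 + 1)*(-10) = -64*(-10) = 640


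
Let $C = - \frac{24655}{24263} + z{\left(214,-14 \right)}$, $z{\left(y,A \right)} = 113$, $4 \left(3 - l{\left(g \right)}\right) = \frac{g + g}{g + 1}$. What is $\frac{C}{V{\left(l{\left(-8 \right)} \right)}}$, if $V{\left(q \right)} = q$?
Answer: $\frac{19019448}{412471} \approx 46.111$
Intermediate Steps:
$l{\left(g \right)} = 3 - \frac{g}{2 \left(1 + g\right)}$ ($l{\left(g \right)} = 3 - \frac{\left(g + g\right) \frac{1}{g + 1}}{4} = 3 - \frac{2 g \frac{1}{1 + g}}{4} = 3 - \frac{g}{2 \left(1 + g\right)}$)
$C = \frac{2717064}{24263}$ ($C = - \frac{24655}{24263} + 113 = \frac{2717064}{24263} \approx 111.98$)
$\frac{C}{V{\left(l{\left(-8 \right)} \right)}} = \frac{2717064}{24263 \frac{6 + 5 \left(-8\right)}{2 \left(1 - 8\right)}} = \frac{2717064}{24263 \frac{6 - 40}{2 \left(-7\right)}} = \frac{2717064}{24263 \cdot \frac{1}{2} \left(- \frac{1}{7}\right) \left(-34\right)} = \frac{2717064}{24263 \cdot \frac{17}{7}} = \frac{2717064}{24263} \cdot \frac{7}{17} = \frac{19019448}{412471}$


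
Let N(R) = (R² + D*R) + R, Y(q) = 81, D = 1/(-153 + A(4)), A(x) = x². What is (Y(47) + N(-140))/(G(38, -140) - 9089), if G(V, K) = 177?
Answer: -2677257/1220944 ≈ -2.1928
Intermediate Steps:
D = -1/137 (D = 1/(-153 + 4²) = 1/(-153 + 16) = 1/(-137) = -1/137 ≈ -0.0072993)
N(R) = R² + 136*R/137 (N(R) = (R² - R/137) + R = R² + 136*R/137)
(Y(47) + N(-140))/(G(38, -140) - 9089) = (81 + (1/137)*(-140)*(136 + 137*(-140)))/(177 - 9089) = (81 + (1/137)*(-140)*(136 - 19180))/(-8912) = (81 + (1/137)*(-140)*(-19044))*(-1/8912) = (81 + 2666160/137)*(-1/8912) = (2677257/137)*(-1/8912) = -2677257/1220944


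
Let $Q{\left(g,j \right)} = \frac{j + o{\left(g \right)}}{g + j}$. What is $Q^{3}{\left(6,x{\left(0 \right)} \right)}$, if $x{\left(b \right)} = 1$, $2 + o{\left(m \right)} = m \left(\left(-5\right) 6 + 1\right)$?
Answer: $-15625$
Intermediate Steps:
$o{\left(m \right)} = -2 - 29 m$ ($o{\left(m \right)} = -2 + m \left(\left(-5\right) 6 + 1\right) = -2 + m \left(-30 + 1\right) = -2 + m \left(-29\right) = -2 - 29 m$)
$Q{\left(g,j \right)} = \frac{-2 + j - 29 g}{g + j}$ ($Q{\left(g,j \right)} = \frac{j - \left(2 + 29 g\right)}{g + j} = \frac{-2 + j - 29 g}{g + j}$)
$Q^{3}{\left(6,x{\left(0 \right)} \right)} = \left(\frac{-2 + 1 - 174}{6 + 1}\right)^{3} = \left(\frac{-2 + 1 - 174}{7}\right)^{3} = \left(\frac{1}{7} \left(-175\right)\right)^{3} = \left(-25\right)^{3} = -15625$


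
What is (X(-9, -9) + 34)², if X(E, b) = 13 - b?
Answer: 3136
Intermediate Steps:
(X(-9, -9) + 34)² = ((13 - 1*(-9)) + 34)² = ((13 + 9) + 34)² = (22 + 34)² = 56² = 3136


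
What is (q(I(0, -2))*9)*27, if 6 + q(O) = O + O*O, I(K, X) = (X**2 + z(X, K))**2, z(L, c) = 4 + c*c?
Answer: 1009422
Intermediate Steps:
z(L, c) = 4 + c**2
I(K, X) = (4 + K**2 + X**2)**2 (I(K, X) = (X**2 + (4 + K**2))**2 = (4 + K**2 + X**2)**2)
q(O) = -6 + O + O**2 (q(O) = -6 + (O + O*O) = -6 + (O + O**2) = -6 + O + O**2)
(q(I(0, -2))*9)*27 = ((-6 + (4 + 0**2 + (-2)**2)**2 + ((4 + 0**2 + (-2)**2)**2)**2)*9)*27 = ((-6 + (4 + 0 + 4)**2 + ((4 + 0 + 4)**2)**2)*9)*27 = ((-6 + 8**2 + (8**2)**2)*9)*27 = ((-6 + 64 + 64**2)*9)*27 = ((-6 + 64 + 4096)*9)*27 = (4154*9)*27 = 37386*27 = 1009422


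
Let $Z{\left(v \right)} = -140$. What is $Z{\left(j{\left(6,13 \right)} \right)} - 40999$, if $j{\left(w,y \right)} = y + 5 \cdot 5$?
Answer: $-41139$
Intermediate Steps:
$j{\left(w,y \right)} = 25 + y$ ($j{\left(w,y \right)} = y + 25 = 25 + y$)
$Z{\left(j{\left(6,13 \right)} \right)} - 40999 = -140 - 40999 = -41139$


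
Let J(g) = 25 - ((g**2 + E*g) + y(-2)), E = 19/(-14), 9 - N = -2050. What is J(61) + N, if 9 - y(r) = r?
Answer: -21913/14 ≈ -1565.2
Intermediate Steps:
N = 2059 (N = 9 - 1*(-2050) = 9 + 2050 = 2059)
y(r) = 9 - r
E = -19/14 (E = 19*(-1/14) = -19/14 ≈ -1.3571)
J(g) = 14 - g**2 + 19*g/14 (J(g) = 25 - ((g**2 - 19*g/14) + (9 - 1*(-2))) = 25 - ((g**2 - 19*g/14) + (9 + 2)) = 25 - ((g**2 - 19*g/14) + 11) = 25 - (11 + g**2 - 19*g/14) = 25 + (-11 - g**2 + 19*g/14) = 14 - g**2 + 19*g/14)
J(61) + N = (14 - 1*61**2 + (19/14)*61) + 2059 = (14 - 1*3721 + 1159/14) + 2059 = (14 - 3721 + 1159/14) + 2059 = -50739/14 + 2059 = -21913/14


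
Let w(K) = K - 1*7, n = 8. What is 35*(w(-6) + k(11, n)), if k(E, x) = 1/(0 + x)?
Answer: -3605/8 ≈ -450.63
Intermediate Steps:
k(E, x) = 1/x
w(K) = -7 + K (w(K) = K - 7 = -7 + K)
35*(w(-6) + k(11, n)) = 35*((-7 - 6) + 1/8) = 35*(-13 + ⅛) = 35*(-103/8) = -3605/8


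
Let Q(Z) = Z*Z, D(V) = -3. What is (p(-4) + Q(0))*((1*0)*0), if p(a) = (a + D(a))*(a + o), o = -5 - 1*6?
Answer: 0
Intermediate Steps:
o = -11 (o = -5 - 6 = -11)
p(a) = (-11 + a)*(-3 + a) (p(a) = (a - 3)*(a - 11) = (-3 + a)*(-11 + a) = (-11 + a)*(-3 + a))
Q(Z) = Z²
(p(-4) + Q(0))*((1*0)*0) = ((33 + (-4)² - 14*(-4)) + 0²)*((1*0)*0) = ((33 + 16 + 56) + 0)*(0*0) = (105 + 0)*0 = 105*0 = 0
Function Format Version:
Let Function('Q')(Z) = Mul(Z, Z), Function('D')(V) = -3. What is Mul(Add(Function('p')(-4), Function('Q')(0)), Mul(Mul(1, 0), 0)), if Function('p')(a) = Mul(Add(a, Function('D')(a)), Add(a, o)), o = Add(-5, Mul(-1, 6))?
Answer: 0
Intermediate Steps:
o = -11 (o = Add(-5, -6) = -11)
Function('p')(a) = Mul(Add(-11, a), Add(-3, a)) (Function('p')(a) = Mul(Add(a, -3), Add(a, -11)) = Mul(Add(-3, a), Add(-11, a)) = Mul(Add(-11, a), Add(-3, a)))
Function('Q')(Z) = Pow(Z, 2)
Mul(Add(Function('p')(-4), Function('Q')(0)), Mul(Mul(1, 0), 0)) = Mul(Add(Add(33, Pow(-4, 2), Mul(-14, -4)), Pow(0, 2)), Mul(Mul(1, 0), 0)) = Mul(Add(Add(33, 16, 56), 0), Mul(0, 0)) = Mul(Add(105, 0), 0) = Mul(105, 0) = 0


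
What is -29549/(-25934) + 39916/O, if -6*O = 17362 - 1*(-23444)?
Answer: -834218795/176377134 ≈ -4.7297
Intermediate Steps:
O = -6801 (O = -(17362 - 1*(-23444))/6 = -(17362 + 23444)/6 = -1/6*40806 = -6801)
-29549/(-25934) + 39916/O = -29549/(-25934) + 39916/(-6801) = -29549*(-1/25934) + 39916*(-1/6801) = 29549/25934 - 39916/6801 = -834218795/176377134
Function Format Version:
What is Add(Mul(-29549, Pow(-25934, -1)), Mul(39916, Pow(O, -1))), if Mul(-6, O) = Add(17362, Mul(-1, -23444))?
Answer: Rational(-834218795, 176377134) ≈ -4.7297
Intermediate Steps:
O = -6801 (O = Mul(Rational(-1, 6), Add(17362, Mul(-1, -23444))) = Mul(Rational(-1, 6), Add(17362, 23444)) = Mul(Rational(-1, 6), 40806) = -6801)
Add(Mul(-29549, Pow(-25934, -1)), Mul(39916, Pow(O, -1))) = Add(Mul(-29549, Pow(-25934, -1)), Mul(39916, Pow(-6801, -1))) = Add(Mul(-29549, Rational(-1, 25934)), Mul(39916, Rational(-1, 6801))) = Add(Rational(29549, 25934), Rational(-39916, 6801)) = Rational(-834218795, 176377134)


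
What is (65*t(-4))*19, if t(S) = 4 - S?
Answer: 9880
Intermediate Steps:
(65*t(-4))*19 = (65*(4 - 1*(-4)))*19 = (65*(4 + 4))*19 = (65*8)*19 = 520*19 = 9880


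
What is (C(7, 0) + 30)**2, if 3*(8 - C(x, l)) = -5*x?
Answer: 22201/9 ≈ 2466.8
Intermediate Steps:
C(x, l) = 8 + 5*x/3 (C(x, l) = 8 - (-5)*x/3 = 8 + 5*x/3)
(C(7, 0) + 30)**2 = ((8 + (5/3)*7) + 30)**2 = ((8 + 35/3) + 30)**2 = (59/3 + 30)**2 = (149/3)**2 = 22201/9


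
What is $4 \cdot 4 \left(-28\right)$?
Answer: $-448$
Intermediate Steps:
$4 \cdot 4 \left(-28\right) = 16 \left(-28\right) = -448$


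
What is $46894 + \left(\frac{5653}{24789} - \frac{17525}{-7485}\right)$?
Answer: $\frac{580097010296}{12369711} \approx 46897.0$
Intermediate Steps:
$46894 + \left(\frac{5653}{24789} - \frac{17525}{-7485}\right) = 46894 + \left(5653 \cdot \frac{1}{24789} - - \frac{3505}{1497}\right) = 46894 + \left(\frac{5653}{24789} + \frac{3505}{1497}\right) = 46894 + \frac{31782662}{12369711} = \frac{580097010296}{12369711}$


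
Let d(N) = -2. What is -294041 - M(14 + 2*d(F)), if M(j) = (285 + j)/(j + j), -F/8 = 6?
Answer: -1176223/4 ≈ -2.9406e+5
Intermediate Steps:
F = -48 (F = -8*6 = -48)
M(j) = (285 + j)/(2*j) (M(j) = (285 + j)/((2*j)) = (285 + j)*(1/(2*j)) = (285 + j)/(2*j))
-294041 - M(14 + 2*d(F)) = -294041 - (285 + (14 + 2*(-2)))/(2*(14 + 2*(-2))) = -294041 - (285 + (14 - 4))/(2*(14 - 4)) = -294041 - (285 + 10)/(2*10) = -294041 - 295/(2*10) = -294041 - 1*59/4 = -294041 - 59/4 = -1176223/4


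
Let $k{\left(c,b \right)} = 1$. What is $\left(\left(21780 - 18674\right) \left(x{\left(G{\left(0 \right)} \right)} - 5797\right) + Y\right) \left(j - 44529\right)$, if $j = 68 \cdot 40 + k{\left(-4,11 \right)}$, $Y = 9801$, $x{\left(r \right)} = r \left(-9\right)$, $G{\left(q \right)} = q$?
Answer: $752363431248$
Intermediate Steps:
$x{\left(r \right)} = - 9 r$
$j = 2721$ ($j = 68 \cdot 40 + 1 = 2720 + 1 = 2721$)
$\left(\left(21780 - 18674\right) \left(x{\left(G{\left(0 \right)} \right)} - 5797\right) + Y\right) \left(j - 44529\right) = \left(\left(21780 - 18674\right) \left(\left(-9\right) 0 - 5797\right) + 9801\right) \left(2721 - 44529\right) = \left(3106 \left(0 - 5797\right) + 9801\right) \left(-41808\right) = \left(3106 \left(-5797\right) + 9801\right) \left(-41808\right) = \left(-18005482 + 9801\right) \left(-41808\right) = \left(-17995681\right) \left(-41808\right) = 752363431248$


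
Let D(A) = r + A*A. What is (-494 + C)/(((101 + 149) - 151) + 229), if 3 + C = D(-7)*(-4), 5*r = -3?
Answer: -3453/1640 ≈ -2.1055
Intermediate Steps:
r = -3/5 (r = (1/5)*(-3) = -3/5 ≈ -0.60000)
D(A) = -3/5 + A**2 (D(A) = -3/5 + A*A = -3/5 + A**2)
C = -983/5 (C = -3 + (-3/5 + (-7)**2)*(-4) = -3 + (-3/5 + 49)*(-4) = -3 + (242/5)*(-4) = -3 - 968/5 = -983/5 ≈ -196.60)
(-494 + C)/(((101 + 149) - 151) + 229) = (-494 - 983/5)/(((101 + 149) - 151) + 229) = -3453/(5*((250 - 151) + 229)) = -3453/(5*(99 + 229)) = -3453/5/328 = -3453/5*1/328 = -3453/1640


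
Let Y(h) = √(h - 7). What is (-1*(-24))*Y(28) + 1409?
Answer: 1409 + 24*√21 ≈ 1519.0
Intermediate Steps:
Y(h) = √(-7 + h)
(-1*(-24))*Y(28) + 1409 = (-1*(-24))*√(-7 + 28) + 1409 = 24*√21 + 1409 = 1409 + 24*√21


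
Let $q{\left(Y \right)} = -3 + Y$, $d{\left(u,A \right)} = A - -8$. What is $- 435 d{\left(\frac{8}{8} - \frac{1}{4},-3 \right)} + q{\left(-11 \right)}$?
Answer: $-2189$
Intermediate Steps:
$d{\left(u,A \right)} = 8 + A$ ($d{\left(u,A \right)} = A + 8 = 8 + A$)
$- 435 d{\left(\frac{8}{8} - \frac{1}{4},-3 \right)} + q{\left(-11 \right)} = - 435 \left(8 - 3\right) - 14 = \left(-435\right) 5 - 14 = -2175 - 14 = -2189$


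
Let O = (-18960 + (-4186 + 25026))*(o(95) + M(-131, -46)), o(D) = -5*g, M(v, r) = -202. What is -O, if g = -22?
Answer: 172960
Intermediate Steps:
o(D) = 110 (o(D) = -5*(-22) = 110)
O = -172960 (O = (-18960 + (-4186 + 25026))*(110 - 202) = (-18960 + 20840)*(-92) = 1880*(-92) = -172960)
-O = -1*(-172960) = 172960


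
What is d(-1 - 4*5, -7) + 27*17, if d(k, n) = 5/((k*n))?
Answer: 67478/147 ≈ 459.03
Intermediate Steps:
d(k, n) = 5/(k*n) (d(k, n) = 5*(1/(k*n)) = 5/(k*n))
d(-1 - 4*5, -7) + 27*17 = 5/(-1 - 4*5*(-7)) + 27*17 = 5*(-1/7)/(-1 - 20) + 459 = 5*(-1/7)/(-21) + 459 = 5*(-1/21)*(-1/7) + 459 = 5/147 + 459 = 67478/147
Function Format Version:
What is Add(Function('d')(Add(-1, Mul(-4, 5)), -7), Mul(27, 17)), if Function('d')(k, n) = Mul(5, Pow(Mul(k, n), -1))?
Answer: Rational(67478, 147) ≈ 459.03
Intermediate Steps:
Function('d')(k, n) = Mul(5, Pow(k, -1), Pow(n, -1)) (Function('d')(k, n) = Mul(5, Mul(Pow(k, -1), Pow(n, -1))) = Mul(5, Pow(k, -1), Pow(n, -1)))
Add(Function('d')(Add(-1, Mul(-4, 5)), -7), Mul(27, 17)) = Add(Mul(5, Pow(Add(-1, Mul(-4, 5)), -1), Pow(-7, -1)), Mul(27, 17)) = Add(Mul(5, Pow(Add(-1, -20), -1), Rational(-1, 7)), 459) = Add(Mul(5, Pow(-21, -1), Rational(-1, 7)), 459) = Add(Mul(5, Rational(-1, 21), Rational(-1, 7)), 459) = Add(Rational(5, 147), 459) = Rational(67478, 147)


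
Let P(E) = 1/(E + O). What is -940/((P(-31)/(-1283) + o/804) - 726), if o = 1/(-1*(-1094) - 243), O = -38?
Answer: 275054569360/212435759411 ≈ 1.2948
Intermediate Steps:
o = 1/851 (o = 1/(1094 - 243) = 1/851 ≈ 0.0011751)
P(E) = 1/(-38 + E) (P(E) = 1/(E - 38) = 1/(-38 + E))
-940/((P(-31)/(-1283) + o/804) - 726) = -940/((1/(-38 - 31*(-1283)) + (1/851)/804) - 726) = -940/((-1/1283/(-69) + (1/851)*(1/804)) - 726) = -940/((-1/69*(-1/1283) + 1/684204) - 726) = -940/((1/88527 + 1/684204) - 726) = -940/(3733/292611244 - 726) = -940/(-212435759411/292611244) = -940*(-292611244/212435759411) = 275054569360/212435759411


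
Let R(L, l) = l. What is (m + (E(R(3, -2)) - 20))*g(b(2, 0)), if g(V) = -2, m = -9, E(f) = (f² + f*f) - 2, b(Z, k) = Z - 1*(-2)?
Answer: 46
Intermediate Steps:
b(Z, k) = 2 + Z (b(Z, k) = Z + 2 = 2 + Z)
E(f) = -2 + 2*f² (E(f) = (f² + f²) - 2 = 2*f² - 2 = -2 + 2*f²)
(m + (E(R(3, -2)) - 20))*g(b(2, 0)) = (-9 + ((-2 + 2*(-2)²) - 20))*(-2) = (-9 + ((-2 + 2*4) - 20))*(-2) = (-9 + ((-2 + 8) - 20))*(-2) = (-9 + (6 - 20))*(-2) = (-9 - 14)*(-2) = -23*(-2) = 46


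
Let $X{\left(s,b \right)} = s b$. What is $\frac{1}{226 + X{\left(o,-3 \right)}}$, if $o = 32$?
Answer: $\frac{1}{130} \approx 0.0076923$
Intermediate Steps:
$X{\left(s,b \right)} = b s$
$\frac{1}{226 + X{\left(o,-3 \right)}} = \frac{1}{226 - 96} = \frac{1}{130}$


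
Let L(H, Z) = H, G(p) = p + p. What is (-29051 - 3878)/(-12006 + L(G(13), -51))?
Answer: 32929/11980 ≈ 2.7487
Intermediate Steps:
G(p) = 2*p
(-29051 - 3878)/(-12006 + L(G(13), -51)) = (-29051 - 3878)/(-12006 + 2*13) = -32929/(-12006 + 26) = -32929/(-11980) = -32929*(-1/11980) = 32929/11980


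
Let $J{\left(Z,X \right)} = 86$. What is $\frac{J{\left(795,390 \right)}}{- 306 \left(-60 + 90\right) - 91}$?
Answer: $- \frac{86}{9271} \approx -0.0092762$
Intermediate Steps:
$\frac{J{\left(795,390 \right)}}{- 306 \left(-60 + 90\right) - 91} = \frac{86}{- 306 \left(-60 + 90\right) - 91} = \frac{86}{\left(-306\right) 30 - 91} = \frac{86}{-9180 - 91} = \frac{86}{-9271} = 86 \left(- \frac{1}{9271}\right) = - \frac{86}{9271}$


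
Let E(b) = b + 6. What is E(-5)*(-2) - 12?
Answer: -14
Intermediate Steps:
E(b) = 6 + b
E(-5)*(-2) - 12 = (6 - 5)*(-2) - 12 = 1*(-2) - 12 = -2 - 12 = -14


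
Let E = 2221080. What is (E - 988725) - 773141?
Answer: 459214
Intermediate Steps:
(E - 988725) - 773141 = (2221080 - 988725) - 773141 = 1232355 - 773141 = 459214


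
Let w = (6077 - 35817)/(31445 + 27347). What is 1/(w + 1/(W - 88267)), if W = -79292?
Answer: -2462782182/1245815863 ≈ -1.9768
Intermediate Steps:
w = -7435/14698 (w = -29740/58792 = -29740*1/58792 = -7435/14698 ≈ -0.50585)
1/(w + 1/(W - 88267)) = 1/(-7435/14698 + 1/(-79292 - 88267)) = 1/(-7435/14698 + 1/(-167559)) = 1/(-7435/14698 - 1/167559) = 1/(-1245815863/2462782182) = -2462782182/1245815863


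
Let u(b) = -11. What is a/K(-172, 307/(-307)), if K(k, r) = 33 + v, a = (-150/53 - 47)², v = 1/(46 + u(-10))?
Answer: 244120835/3247204 ≈ 75.179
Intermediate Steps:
v = 1/35 (v = 1/(46 - 11) = 1/35 ≈ 0.028571)
a = 6974881/2809 (a = (-150*1/53 - 47)² = (-150/53 - 47)² = (-2641/53)² = 6974881/2809 ≈ 2483.0)
K(k, r) = 1156/35 (K(k, r) = 33 + 1/35 = 1156/35)
a/K(-172, 307/(-307)) = 6974881/(2809*(1156/35)) = (6974881/2809)*(35/1156) = 244120835/3247204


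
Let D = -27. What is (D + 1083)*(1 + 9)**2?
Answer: 105600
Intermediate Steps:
(D + 1083)*(1 + 9)**2 = (-27 + 1083)*(1 + 9)**2 = 1056*10**2 = 1056*100 = 105600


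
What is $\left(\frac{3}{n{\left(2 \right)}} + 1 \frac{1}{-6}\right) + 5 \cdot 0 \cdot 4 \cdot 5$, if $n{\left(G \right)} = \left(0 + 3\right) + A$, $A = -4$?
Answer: $- \frac{19}{6} \approx -3.1667$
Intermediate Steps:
$n{\left(G \right)} = -1$ ($n{\left(G \right)} = \left(0 + 3\right) - 4 = 3 - 4 = -1$)
$\left(\frac{3}{n{\left(2 \right)}} + 1 \frac{1}{-6}\right) + 5 \cdot 0 \cdot 4 \cdot 5 = \left(\frac{3}{-1} + 1 \frac{1}{-6}\right) + 5 \cdot 0 \cdot 4 \cdot 5 = \left(3 \left(-1\right) + 1 \left(- \frac{1}{6}\right)\right) + 5 \cdot 0 \cdot 5 = \left(-3 - \frac{1}{6}\right) + 5 \cdot 0 = - \frac{19}{6} + 0 = - \frac{19}{6}$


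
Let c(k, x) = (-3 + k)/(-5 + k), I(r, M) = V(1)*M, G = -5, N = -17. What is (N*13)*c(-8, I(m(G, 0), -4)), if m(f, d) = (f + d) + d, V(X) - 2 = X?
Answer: -187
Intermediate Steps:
V(X) = 2 + X
m(f, d) = f + 2*d (m(f, d) = (d + f) + d = f + 2*d)
I(r, M) = 3*M (I(r, M) = (2 + 1)*M = 3*M)
c(k, x) = (-3 + k)/(-5 + k)
(N*13)*c(-8, I(m(G, 0), -4)) = (-17*13)*((-3 - 8)/(-5 - 8)) = -221*(-11)/(-13) = -(-17)*(-11) = -221*11/13 = -187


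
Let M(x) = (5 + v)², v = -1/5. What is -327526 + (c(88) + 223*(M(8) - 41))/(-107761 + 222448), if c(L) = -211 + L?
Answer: -939074462252/2867175 ≈ -3.2753e+5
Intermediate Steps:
v = -⅕ (v = -1*⅕ = -⅕ ≈ -0.20000)
M(x) = 576/25 (M(x) = (5 - ⅕)² = (24/5)² = 576/25)
-327526 + (c(88) + 223*(M(8) - 41))/(-107761 + 222448) = -327526 + ((-211 + 88) + 223*(576/25 - 41))/(-107761 + 222448) = -327526 + (-123 + 223*(-449/25))/114687 = -327526 + (-123 - 100127/25)*(1/114687) = -327526 - 103202/25*1/114687 = -327526 - 103202/2867175 = -939074462252/2867175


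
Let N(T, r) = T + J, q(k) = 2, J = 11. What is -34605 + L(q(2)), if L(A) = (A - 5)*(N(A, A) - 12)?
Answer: -34608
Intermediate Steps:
N(T, r) = 11 + T (N(T, r) = T + 11 = 11 + T)
L(A) = (-1 + A)*(-5 + A) (L(A) = (A - 5)*((11 + A) - 12) = (-5 + A)*(-1 + A) = (-1 + A)*(-5 + A))
-34605 + L(q(2)) = -34605 + (5 + 2² - 6*2) = -34605 + (5 + 4 - 12) = -34605 - 3 = -34608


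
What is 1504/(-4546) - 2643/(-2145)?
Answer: 1464833/1625195 ≈ 0.90133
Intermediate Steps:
1504/(-4546) - 2643/(-2145) = 1504*(-1/4546) - 2643*(-1/2145) = -752/2273 + 881/715 = 1464833/1625195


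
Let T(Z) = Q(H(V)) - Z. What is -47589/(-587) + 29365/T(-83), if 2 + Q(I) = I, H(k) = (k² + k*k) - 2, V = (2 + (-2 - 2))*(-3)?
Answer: 24423194/88637 ≈ 275.54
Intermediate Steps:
V = 6 (V = (2 - 4)*(-3) = -2*(-3) = 6)
H(k) = -2 + 2*k² (H(k) = (k² + k²) - 2 = 2*k² - 2 = -2 + 2*k²)
Q(I) = -2 + I
T(Z) = 68 - Z (T(Z) = (-2 + (-2 + 2*6²)) - Z = (-2 + (-2 + 2*36)) - Z = (-2 + (-2 + 72)) - Z = (-2 + 70) - Z = 68 - Z)
-47589/(-587) + 29365/T(-83) = -47589/(-587) + 29365/(68 - 1*(-83)) = -47589*(-1/587) + 29365/(68 + 83) = 47589/587 + 29365/151 = 24423194/88637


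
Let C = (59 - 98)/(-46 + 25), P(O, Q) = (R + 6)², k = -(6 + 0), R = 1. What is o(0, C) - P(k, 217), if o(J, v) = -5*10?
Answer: -99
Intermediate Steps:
k = -6 (k = -1*6 = -6)
P(O, Q) = 49 (P(O, Q) = (1 + 6)² = 7² = 49)
C = 13/7 (C = -39/(-21) = -39*(-1/21) = 13/7 ≈ 1.8571)
o(J, v) = -50
o(0, C) - P(k, 217) = -50 - 1*49 = -50 - 49 = -99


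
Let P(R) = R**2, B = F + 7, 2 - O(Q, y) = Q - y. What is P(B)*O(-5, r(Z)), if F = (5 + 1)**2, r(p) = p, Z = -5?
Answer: 3698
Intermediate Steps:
O(Q, y) = 2 + y - Q (O(Q, y) = 2 - (Q - y) = 2 + (y - Q) = 2 + y - Q)
F = 36 (F = 6**2 = 36)
B = 43 (B = 36 + 7 = 43)
P(B)*O(-5, r(Z)) = 43**2*(2 - 5 - 1*(-5)) = 1849*(2 - 5 + 5) = 1849*2 = 3698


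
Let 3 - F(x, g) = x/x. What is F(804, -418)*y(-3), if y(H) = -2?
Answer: -4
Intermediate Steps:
F(x, g) = 2 (F(x, g) = 3 - x/x = 3 - 1*1 = 3 - 1 = 2)
F(804, -418)*y(-3) = 2*(-2) = -4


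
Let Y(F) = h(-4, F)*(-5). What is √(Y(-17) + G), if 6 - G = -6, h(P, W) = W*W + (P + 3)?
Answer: 2*I*√357 ≈ 37.789*I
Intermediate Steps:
h(P, W) = 3 + P + W² (h(P, W) = W² + (3 + P) = 3 + P + W²)
Y(F) = 5 - 5*F² (Y(F) = (3 - 4 + F²)*(-5) = (-1 + F²)*(-5) = 5 - 5*F²)
G = 12 (G = 6 - 1*(-6) = 6 + 6 = 12)
√(Y(-17) + G) = √((5 - 5*(-17)²) + 12) = √((5 - 5*289) + 12) = √((5 - 1445) + 12) = √(-1440 + 12) = √(-1428) = 2*I*√357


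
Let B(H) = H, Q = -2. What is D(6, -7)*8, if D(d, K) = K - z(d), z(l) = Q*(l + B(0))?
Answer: 40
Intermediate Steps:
z(l) = -2*l (z(l) = -2*(l + 0) = -2*l)
D(d, K) = K + 2*d (D(d, K) = K - (-2)*d = K + 2*d)
D(6, -7)*8 = (-7 + 2*6)*8 = (-7 + 12)*8 = 5*8 = 40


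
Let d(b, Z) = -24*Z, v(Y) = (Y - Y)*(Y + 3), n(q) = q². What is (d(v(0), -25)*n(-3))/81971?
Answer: 5400/81971 ≈ 0.065877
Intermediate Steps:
v(Y) = 0 (v(Y) = 0*(3 + Y) = 0)
(d(v(0), -25)*n(-3))/81971 = (-24*(-25)*(-3)²)/81971 = (600*9)*(1/81971) = 5400*(1/81971) = 5400/81971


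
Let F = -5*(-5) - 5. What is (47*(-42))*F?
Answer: -39480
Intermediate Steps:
F = 20 (F = 25 - 5 = 20)
(47*(-42))*F = (47*(-42))*20 = -1974*20 = -39480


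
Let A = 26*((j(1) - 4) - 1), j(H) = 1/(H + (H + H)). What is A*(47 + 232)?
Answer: -33852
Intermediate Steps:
j(H) = 1/(3*H) (j(H) = 1/(H + 2*H) = 1/(3*H))
A = -364/3 (A = 26*(((1/3)/1 - 4) - 1) = 26*(((1/3)*1 - 4) - 1) = 26*((1/3 - 4) - 1) = 26*(-11/3 - 1) = 26*(-14/3) = -364/3 ≈ -121.33)
A*(47 + 232) = -364*(47 + 232)/3 = -364/3*279 = -33852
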